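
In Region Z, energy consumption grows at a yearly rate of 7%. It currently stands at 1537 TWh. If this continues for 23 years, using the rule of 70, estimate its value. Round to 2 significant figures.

It doubles every 70/7 ≈ 10.00 years, so 23 years is 2.30 doublings.
2^2.30 ≈ 4.92; 1537 × 4.92 ≈ 7600 TWh.

≈ 7600 TWh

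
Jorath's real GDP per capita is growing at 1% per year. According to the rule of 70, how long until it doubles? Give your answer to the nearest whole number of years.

≈ 70 years

At 1%, doubling takes about 70/1 = 70.00 years.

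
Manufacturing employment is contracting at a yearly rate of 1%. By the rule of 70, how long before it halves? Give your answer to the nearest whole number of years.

around 70 years

Halving time ≈ 70 / 1 = 70.00 → 70 years.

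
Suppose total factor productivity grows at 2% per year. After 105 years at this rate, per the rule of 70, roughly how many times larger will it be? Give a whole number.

70/2 ≈ 35.00 years per doubling.
105 years fits 3 doublings: 2^3 = 8.

about 8 times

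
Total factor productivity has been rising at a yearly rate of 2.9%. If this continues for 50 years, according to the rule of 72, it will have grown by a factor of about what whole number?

roughly 4 times

At 2.9% one doubling takes ≈ 24.83 years; 50 years is 2 of them, so ×4.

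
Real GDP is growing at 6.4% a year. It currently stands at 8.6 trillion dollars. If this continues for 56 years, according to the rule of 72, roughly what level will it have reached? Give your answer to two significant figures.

It doubles every 72/6.4 ≈ 11.25 years, so 56 years is 4.98 doublings.
2^4.98 ≈ 31.56; 8.6 × 31.56 ≈ 270 trillion dollars.

270 trillion dollars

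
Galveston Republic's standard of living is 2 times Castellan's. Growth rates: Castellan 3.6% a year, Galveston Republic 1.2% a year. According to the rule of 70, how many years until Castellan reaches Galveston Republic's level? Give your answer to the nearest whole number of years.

29 years

The growth-rate gap is 3.6% − 1.2% = 2.4 percentage points.
So the ratio between them halves every 70/2.4 ≈ 29.17 years.
A 2 times gap closes after 1 halving: 1 × 29.17 ≈ 29 years.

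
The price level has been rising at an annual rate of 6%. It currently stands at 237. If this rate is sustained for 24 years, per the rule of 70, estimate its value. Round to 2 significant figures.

Doubling time ≈ 70/6 = 11.67 years.
24 years is 24/11.67 ≈ 2.06 doublings, a factor of 2^2.06 ≈ 4.17.
237 × 4.17 ≈ 990.

≈ 990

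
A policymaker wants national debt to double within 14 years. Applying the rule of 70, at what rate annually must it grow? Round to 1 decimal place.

70 / 14 ≈ 5.00, so about 5.0% annually.

about 5.0%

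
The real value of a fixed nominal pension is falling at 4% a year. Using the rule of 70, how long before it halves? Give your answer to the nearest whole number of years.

≈ 18 years

Halving time ≈ 70 / 4 = 17.50 → 18 years.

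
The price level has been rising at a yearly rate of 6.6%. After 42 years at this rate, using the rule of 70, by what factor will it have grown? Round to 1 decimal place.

around 15.6 times

Doubles every ≈ 10.61 years (70/6.6).
42 years is 3.96 doublings; 2^3.96 ≈ 15.6×.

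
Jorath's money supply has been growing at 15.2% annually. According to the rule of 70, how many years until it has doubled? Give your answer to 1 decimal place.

Doubling time ≈ 70 / 15.2 = 4.61 years.

≈ 4.6 years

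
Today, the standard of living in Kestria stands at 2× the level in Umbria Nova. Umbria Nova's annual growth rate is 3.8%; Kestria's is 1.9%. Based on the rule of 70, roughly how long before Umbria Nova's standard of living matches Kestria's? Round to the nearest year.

37 years

What matters is the difference: 1.9 pp.
Rule of 70 on the gap: the ratio halves every 70/1.9 ≈ 36.84 years.
A 2× gap closes after 1 halving: 1 × 36.84 ≈ 37 years.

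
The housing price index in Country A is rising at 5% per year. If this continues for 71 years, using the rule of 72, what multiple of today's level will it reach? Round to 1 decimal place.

Doubles every ≈ 14.40 years (72/5).
71 years is 4.93 doublings; 2^4.93 ≈ 30.5×.

approximately 30.5 times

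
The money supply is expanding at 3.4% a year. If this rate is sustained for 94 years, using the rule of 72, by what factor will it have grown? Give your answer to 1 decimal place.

approximately 21.7 times

Doubles every ≈ 21.18 years (72/3.4).
94 years is 4.44 doublings; 2^4.44 ≈ 21.7×.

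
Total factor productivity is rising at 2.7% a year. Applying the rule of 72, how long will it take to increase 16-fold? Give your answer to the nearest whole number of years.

One doubling takes 72/2.7 = 26.67 years.
Getting to 16× needs 4 doublings: 4 × 26.67 ≈ 107 years.

≈ 107 years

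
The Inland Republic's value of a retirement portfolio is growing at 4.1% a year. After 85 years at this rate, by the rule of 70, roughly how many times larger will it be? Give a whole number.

70/4.1 ≈ 17.07 years per doubling.
85 years fits 5 doublings: 2^5 = 32.

≈ 32 times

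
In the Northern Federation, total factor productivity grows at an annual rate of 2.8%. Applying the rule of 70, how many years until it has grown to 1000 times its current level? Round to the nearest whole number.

around 249 years

Doubling time ≈ 70/2.8 = 25.00 years.
Reaching 1000× takes log₂(1000) ≈ 9.97 doublings.
9.97 × 25.00 ≈ 249 years.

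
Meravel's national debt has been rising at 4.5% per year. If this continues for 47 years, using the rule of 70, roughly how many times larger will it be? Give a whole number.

Doubling time ≈ 70/4.5 = 15.56 years.
47/15.56 ≈ 3 doublings, so about 2^3 = 8×.

roughly 8 times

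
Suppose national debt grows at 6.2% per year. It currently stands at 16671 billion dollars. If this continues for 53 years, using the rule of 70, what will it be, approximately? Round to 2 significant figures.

≈ 430000 billion dollars

It doubles every 70/6.2 ≈ 11.29 years, so 53 years is 4.69 doublings.
2^4.69 ≈ 25.81; 16671 × 25.81 ≈ 430000 billion dollars.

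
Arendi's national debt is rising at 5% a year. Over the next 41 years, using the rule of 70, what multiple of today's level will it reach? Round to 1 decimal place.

7.6 times

Doubling time ≈ 70/5 = 14.00 years.
41 years / 14.00 ≈ 2.93 doublings → factor 2^2.93 ≈ 7.6.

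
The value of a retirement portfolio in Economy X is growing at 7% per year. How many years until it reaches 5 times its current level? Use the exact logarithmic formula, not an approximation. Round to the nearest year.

t = ln(5) / ln(1 + 0.07) = 1.6094 / 0.067659 ≈ 23.79.
≈ 24 years.

24 years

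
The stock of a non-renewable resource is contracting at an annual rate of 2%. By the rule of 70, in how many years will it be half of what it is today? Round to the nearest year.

Falling at 2%, it halves about every 70/2 = 35.00 years.

about 35 years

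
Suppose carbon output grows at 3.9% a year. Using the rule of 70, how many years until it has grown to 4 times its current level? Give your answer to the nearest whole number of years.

approximately 36 years

One doubling takes 70/3.9 = 17.95 years.
Getting to 4× needs 2 doublings: 2 × 17.95 ≈ 36 years.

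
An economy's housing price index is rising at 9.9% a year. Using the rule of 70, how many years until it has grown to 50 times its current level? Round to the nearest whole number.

roughly 40 years

At 9.9% it doubles every 70/9.9 ≈ 7.07 years.
Reaching 50× takes log₂(50) ≈ 5.64 doublings.
5.64 × 7.07 ≈ 40 years.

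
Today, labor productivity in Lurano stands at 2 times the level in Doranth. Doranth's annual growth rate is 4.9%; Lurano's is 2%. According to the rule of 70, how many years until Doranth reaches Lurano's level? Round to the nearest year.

24 years

Doranth gains on Lurano at 4.9% − 2% = 2.9 points a year.
At that relative rate the gap halves every 70/2.9 ≈ 24.14 years.
A 2 times gap closes after 1 halving: 1 × 24.14 ≈ 24 years.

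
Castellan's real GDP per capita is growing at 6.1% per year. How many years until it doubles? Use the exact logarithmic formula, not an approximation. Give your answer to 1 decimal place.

11.7 years

t = ln(2) / ln(1 + 0.061) = 0.6931 / 0.059212 ≈ 11.71.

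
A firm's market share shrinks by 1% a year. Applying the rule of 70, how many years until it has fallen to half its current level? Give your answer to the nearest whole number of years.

70 years

Halving time ≈ 70 / 1 = 70.00 → 70 years.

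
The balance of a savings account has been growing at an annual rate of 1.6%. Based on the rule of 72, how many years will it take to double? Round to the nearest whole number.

Doubling time ≈ 72 / 1.6 = 45.00 years.

approximately 45 years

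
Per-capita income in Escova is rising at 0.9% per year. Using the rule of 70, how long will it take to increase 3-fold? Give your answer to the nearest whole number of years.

≈ 123 years

At 0.9% it doubles every 70/0.9 ≈ 77.78 years.
Reaching 3× takes log₂(3) ≈ 1.58 doublings.
1.58 × 77.78 ≈ 123 years.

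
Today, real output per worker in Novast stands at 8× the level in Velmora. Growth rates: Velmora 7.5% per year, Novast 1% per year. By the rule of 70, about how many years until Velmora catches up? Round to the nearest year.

≈ 32 years

What matters is the difference: 6.5 pp.
Rule of 70 on the gap: the ratio halves every 70/6.5 ≈ 10.77 years.
An 8× gap closes after 3 halvings: 3 × 10.77 ≈ 32 years.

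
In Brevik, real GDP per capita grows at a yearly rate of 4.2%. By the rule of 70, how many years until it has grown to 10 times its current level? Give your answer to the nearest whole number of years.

around 55 years

One doubling takes 70/4.2 = 16.67 years.
10× is log₂ 10 ≈ 3.32 doublings, so ≈ 3.32 × 16.67 = 55 years.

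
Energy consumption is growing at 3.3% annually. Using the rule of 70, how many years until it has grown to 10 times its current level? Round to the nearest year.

≈ 70 years

Doubling time ≈ 70/3.3 = 21.21 years.
10× is log₂ 10 ≈ 3.32 doublings, so ≈ 3.32 × 21.21 = 70 years.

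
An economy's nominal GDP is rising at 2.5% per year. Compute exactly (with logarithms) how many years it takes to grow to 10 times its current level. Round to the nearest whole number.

93 years

t = ln(10) / ln(1 + 0.025) = 2.3026 / 0.024693 ≈ 93.25.
≈ 93 years.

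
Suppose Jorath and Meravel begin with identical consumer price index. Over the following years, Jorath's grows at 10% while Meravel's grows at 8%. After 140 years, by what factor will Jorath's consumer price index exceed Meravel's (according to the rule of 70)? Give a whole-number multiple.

approximately 16 times

Jorath pulls ahead at 2 pp per year, so the ratio doubles every 70/2 ≈ 35.00 years.
In 140 years that's 4.00 doublings: 2^4.00 ≈ 16.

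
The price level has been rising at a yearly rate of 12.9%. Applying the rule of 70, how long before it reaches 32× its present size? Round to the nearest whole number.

27 years

One doubling takes 70/12.9 = 5.43 years.
Getting to 32× needs 5 doublings: 5 × 5.43 ≈ 27 years.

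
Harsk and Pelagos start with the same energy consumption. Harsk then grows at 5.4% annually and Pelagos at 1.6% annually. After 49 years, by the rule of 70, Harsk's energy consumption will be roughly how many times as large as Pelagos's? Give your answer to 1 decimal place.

Harsk pulls ahead at 3.8 pp per year, so the ratio doubles every 70/3.8 ≈ 18.42 years.
In 49 years that's 2.66 doublings: 2^2.66 ≈ 6.3.

6.3 times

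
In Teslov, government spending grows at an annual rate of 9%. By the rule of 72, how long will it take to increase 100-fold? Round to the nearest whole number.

At 9% it doubles every 72/9 ≈ 8.00 years.
100× is log₂ 100 ≈ 6.64 doublings, so ≈ 6.64 × 8.00 = 53 years.

≈ 53 years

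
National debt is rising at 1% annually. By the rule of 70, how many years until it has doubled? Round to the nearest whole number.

≈ 70 years

At 1%, doubling takes about 70/1 = 70.00 years.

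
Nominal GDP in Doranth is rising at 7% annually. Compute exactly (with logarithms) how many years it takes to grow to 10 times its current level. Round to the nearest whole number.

34 years

t = ln(10) / ln(1 + 0.07) = 2.3026 / 0.067659 ≈ 34.03.
≈ 34 years.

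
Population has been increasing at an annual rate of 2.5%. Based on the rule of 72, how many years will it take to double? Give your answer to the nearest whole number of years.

approximately 29 years

72/2.5 ≈ 28.80, so it doubles roughly every 29 years.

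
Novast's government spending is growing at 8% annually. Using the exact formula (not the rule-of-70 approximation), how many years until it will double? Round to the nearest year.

t = ln(2) / ln(1 + 0.08) = 0.6931 / 0.076961 ≈ 9.01.
≈ 9 years.

9 years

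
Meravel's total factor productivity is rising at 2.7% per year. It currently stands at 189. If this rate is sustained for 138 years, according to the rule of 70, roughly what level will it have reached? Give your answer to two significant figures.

approximately 7600

It doubles every 70/2.7 ≈ 25.93 years, so 138 years is 5.32 doublings.
2^5.32 ≈ 39.95; 189 × 39.95 ≈ 7600.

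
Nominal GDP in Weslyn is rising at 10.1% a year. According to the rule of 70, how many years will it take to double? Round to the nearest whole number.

approximately 7 years

70/10.1 ≈ 6.93, so it doubles roughly every 7 years.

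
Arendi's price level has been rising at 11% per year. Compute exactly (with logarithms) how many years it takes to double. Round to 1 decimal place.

t = ln(2) / ln(1 + 0.11) = 0.6931 / 0.104360 ≈ 6.64.

6.6 years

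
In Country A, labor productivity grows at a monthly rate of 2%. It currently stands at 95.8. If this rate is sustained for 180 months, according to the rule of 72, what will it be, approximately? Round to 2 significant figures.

about 3100

It doubles every 72/2 ≈ 36.00 months, so 180 months is 5.00 doublings.
2^5.00 ≈ 32.00; 95.8 × 32.00 ≈ 3100.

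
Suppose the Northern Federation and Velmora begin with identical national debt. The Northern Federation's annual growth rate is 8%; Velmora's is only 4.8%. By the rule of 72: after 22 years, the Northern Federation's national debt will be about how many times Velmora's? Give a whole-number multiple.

2 times

the Northern Federation pulls ahead at 3.2 pp per year, so the ratio doubles every 72/3.2 ≈ 22.50 years.
In 22 years that's 0.98 doublings: 2^0.98 ≈ 2.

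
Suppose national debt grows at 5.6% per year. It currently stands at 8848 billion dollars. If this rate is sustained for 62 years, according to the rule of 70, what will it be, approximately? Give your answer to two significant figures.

about 280000 billion dollars

It doubles every 70/5.6 ≈ 12.50 years, so 62 years is 4.96 doublings.
2^4.96 ≈ 31.12; 8848 × 31.12 ≈ 280000 billion dollars.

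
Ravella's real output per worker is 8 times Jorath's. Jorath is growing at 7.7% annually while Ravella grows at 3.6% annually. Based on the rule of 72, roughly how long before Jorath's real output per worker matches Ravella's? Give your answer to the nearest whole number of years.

What matters is the difference: 4.1 pp.
Rule of 72 on the gap: the ratio halves every 72/4.1 ≈ 17.56 years.
An 8 times gap closes after 3 halvings: 3 × 17.56 ≈ 53 years.

roughly 53 years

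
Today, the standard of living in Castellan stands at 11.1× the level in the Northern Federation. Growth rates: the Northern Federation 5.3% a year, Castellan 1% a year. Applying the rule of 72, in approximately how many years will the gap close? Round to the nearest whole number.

the Northern Federation gains on Castellan at 5.3% − 1% = 4.3 points a year.
At that relative rate the gap halves every 72/4.3 ≈ 16.74 years.
An 11.1× gap takes log₂(11.1) ≈ 3.47 halvings to close: 3.47 × 16.74 ≈ 58 years.

≈ 58 years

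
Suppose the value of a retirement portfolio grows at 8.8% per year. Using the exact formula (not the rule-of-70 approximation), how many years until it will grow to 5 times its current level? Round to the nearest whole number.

t = ln(5) / ln(1 + 0.088) = 1.6094 / 0.084341 ≈ 19.08.
≈ 19 years.

19 years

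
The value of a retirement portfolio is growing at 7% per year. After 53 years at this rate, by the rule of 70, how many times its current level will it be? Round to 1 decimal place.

Doubling time ≈ 70/7 = 10.00 years.
53 years / 10.00 ≈ 5.30 doublings → factor 2^5.30 ≈ 39.4.

approximately 39.4 times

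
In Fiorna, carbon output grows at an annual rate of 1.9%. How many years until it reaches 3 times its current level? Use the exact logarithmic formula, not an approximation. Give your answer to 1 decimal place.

t = ln(3) / ln(1 + 0.019) = 1.0986 / 0.018822 ≈ 58.37.

58.4 years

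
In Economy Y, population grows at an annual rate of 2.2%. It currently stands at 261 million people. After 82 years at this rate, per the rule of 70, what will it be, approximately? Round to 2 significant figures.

It doubles every 70/2.2 ≈ 31.82 years, so 82 years is 2.58 doublings.
2^2.58 ≈ 5.98; 261 × 5.98 ≈ 1600 million people.

about 1600 million people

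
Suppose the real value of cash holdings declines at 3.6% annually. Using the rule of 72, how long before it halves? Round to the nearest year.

20 years

The rule works in reverse for decay: 72/3.6 ≈ 20.00 years to halve.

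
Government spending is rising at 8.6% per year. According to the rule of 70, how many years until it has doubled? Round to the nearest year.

Doubling time ≈ 70 / 8.6 = 8.14 years.

≈ 8 years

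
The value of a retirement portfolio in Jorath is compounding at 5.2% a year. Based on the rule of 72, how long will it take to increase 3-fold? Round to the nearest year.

about 22 years

One doubling takes 72/5.2 = 13.85 years.
Reaching 3× takes log₂(3) ≈ 1.58 doublings.
1.58 × 13.85 ≈ 22 years.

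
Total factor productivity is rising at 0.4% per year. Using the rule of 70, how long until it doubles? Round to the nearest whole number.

about 175 years

At 0.4%, doubling takes about 70/0.4 = 175.00 years.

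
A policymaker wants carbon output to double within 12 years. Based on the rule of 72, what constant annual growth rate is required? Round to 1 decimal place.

72 / 12 ≈ 6.00, so about 6.0% annually.

around 6.0%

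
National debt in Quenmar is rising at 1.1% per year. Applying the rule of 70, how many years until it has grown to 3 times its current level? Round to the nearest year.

≈ 101 years

Doubling time ≈ 70/1.1 = 63.64 years.
3× is log₂ 3 ≈ 1.58 doublings, so ≈ 1.58 × 63.64 = 101 years.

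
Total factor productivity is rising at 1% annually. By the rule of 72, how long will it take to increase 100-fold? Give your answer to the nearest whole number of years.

One doubling takes 72/1 = 72.00 years.
100× is log₂ 100 ≈ 6.64 doublings, so ≈ 6.64 × 72.00 = 478 years.

≈ 478 years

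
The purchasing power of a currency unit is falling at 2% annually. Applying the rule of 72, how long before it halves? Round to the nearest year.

Halving time ≈ 72 / 2 = 36.00 → 36 years.

approximately 36 years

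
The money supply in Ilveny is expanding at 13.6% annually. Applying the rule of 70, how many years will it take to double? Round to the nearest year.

70/13.6 ≈ 5.15, so it doubles roughly every 5 years.

roughly 5 years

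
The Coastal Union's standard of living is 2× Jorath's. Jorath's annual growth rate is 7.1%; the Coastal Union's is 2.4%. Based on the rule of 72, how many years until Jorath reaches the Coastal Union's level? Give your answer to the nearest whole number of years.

around 15 years

Jorath gains on the Coastal Union at 7.1% − 2.4% = 4.7 points a year.
At that relative rate the gap halves every 72/4.7 ≈ 15.32 years.
A 2× gap closes after 1 halving: 1 × 15.32 ≈ 15 years.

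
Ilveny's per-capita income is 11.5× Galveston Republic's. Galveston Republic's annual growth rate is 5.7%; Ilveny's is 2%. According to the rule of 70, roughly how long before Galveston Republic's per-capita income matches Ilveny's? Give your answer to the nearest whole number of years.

67 years

The growth-rate gap is 5.7% − 2% = 3.7 percentage points.
So the ratio between them halves every 70/3.7 ≈ 18.92 years.
An 11.5× gap takes log₂(11.5) ≈ 3.52 halvings to close: 3.52 × 18.92 ≈ 67 years.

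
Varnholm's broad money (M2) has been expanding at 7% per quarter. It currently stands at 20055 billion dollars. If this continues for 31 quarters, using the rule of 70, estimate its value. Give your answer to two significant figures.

about 170000 billion dollars

Doubling time ≈ 70/7 = 10.00 quarters.
31 quarters is 31/10.00 ≈ 3.10 doublings, a factor of 2^3.10 ≈ 8.57.
20055 × 8.57 ≈ 170000 billion dollars.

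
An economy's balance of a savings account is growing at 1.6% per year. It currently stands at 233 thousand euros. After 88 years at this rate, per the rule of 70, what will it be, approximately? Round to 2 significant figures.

approximately 940 thousand euros

Doubling time ≈ 70/1.6 = 43.75 years.
88 years is 88/43.75 ≈ 2.01 doublings, a factor of 2^2.01 ≈ 4.03.
233 × 4.03 ≈ 940 thousand euros.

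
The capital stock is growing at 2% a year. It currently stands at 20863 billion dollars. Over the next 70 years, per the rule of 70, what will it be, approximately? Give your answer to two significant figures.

It doubles every 70/2 ≈ 35.00 years, so 70 years is 2.00 doublings.
2^2.00 ≈ 4.00; 20863 × 4.00 ≈ 83000 billion dollars.

around 83000 billion dollars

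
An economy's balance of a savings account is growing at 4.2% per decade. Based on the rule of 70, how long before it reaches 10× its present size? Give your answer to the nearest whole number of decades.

One doubling takes 70/4.2 = 16.67 decades.
Reaching 10× takes log₂(10) ≈ 3.32 doublings.
3.32 × 16.67 ≈ 55 decades.

about 55 decades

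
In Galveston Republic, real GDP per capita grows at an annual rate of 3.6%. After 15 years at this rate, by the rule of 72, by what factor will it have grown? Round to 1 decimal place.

Doubles every ≈ 20.00 years (72/3.6).
15 years is 0.75 doublings; 2^0.75 ≈ 1.7×.

≈ 1.7 times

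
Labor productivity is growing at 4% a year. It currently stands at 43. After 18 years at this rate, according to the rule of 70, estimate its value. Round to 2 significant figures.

88

It doubles every 70/4 ≈ 17.50 years, so 18 years is 1.03 doublings.
2^1.03 ≈ 2.04; 43 × 2.04 ≈ 88.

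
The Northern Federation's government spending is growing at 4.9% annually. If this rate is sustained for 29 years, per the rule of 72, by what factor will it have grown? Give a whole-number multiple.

approximately 4 times

72/4.9 ≈ 14.69 years per doubling.
29 years fits 2 doublings: 2^2 = 4.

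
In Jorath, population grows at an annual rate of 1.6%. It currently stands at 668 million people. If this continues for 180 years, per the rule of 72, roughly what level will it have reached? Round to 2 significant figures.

approximately 11000 million people

Doubling time ≈ 72/1.6 = 45.00 years.
180 years is 180/45.00 ≈ 4.00 doublings, a factor of 2^4.00 ≈ 16.00.
668 × 16.00 ≈ 11000 million people.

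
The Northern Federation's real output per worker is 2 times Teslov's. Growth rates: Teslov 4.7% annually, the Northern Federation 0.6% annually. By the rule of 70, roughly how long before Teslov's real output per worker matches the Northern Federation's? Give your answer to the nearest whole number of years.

Teslov gains on the Northern Federation at 4.7% − 0.6% = 4.1 points a year.
At that relative rate the gap halves every 70/4.1 ≈ 17.07 years.
A 2 times gap closes after 1 halving: 1 × 17.07 ≈ 17 years.

around 17 years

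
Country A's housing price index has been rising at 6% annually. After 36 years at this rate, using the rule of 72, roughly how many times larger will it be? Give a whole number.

about 8 times

Doubling time ≈ 72/6 = 12.00 years.
36/12.00 ≈ 3 doublings, so about 2^3 = 8×.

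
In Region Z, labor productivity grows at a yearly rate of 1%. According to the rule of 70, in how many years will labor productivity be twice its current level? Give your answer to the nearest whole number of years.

70 years

70/1 ≈ 70.00, so it doubles roughly every 70 years.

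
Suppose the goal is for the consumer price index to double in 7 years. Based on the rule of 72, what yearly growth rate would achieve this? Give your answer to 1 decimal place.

about 10.3%

72 / 7 ≈ 10.29, so about 10.3% per year.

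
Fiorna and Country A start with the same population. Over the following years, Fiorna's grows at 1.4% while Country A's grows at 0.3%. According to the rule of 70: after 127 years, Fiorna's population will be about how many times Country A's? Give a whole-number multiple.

≈ 4 times

Rate gap = 1.4% − 0.3% = 1.1 points.
The ratio doubles every 70/1.1 ≈ 63.64 years.
127/63.64 ≈ 2.00 doublings → ratio ≈ 2^2.00 ≈ 4.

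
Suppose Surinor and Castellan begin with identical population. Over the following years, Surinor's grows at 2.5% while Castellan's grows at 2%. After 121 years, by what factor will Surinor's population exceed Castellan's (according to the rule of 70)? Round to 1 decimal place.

≈ 1.8 times

Rate gap = 2.5% − 2% = 0.5 points.
The ratio doubles every 70/0.5 ≈ 140.00 years.
121/140.00 ≈ 0.86 doublings → ratio ≈ 2^0.86 ≈ 1.8.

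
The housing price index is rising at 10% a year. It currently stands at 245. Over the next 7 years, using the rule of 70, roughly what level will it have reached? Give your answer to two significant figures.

Doubling time ≈ 70/10 = 7.00 years.
7 years is 7/7.00 ≈ 1.00 doublings, a factor of 2^1.00 ≈ 2.00.
245 × 2.00 ≈ 490.

roughly 490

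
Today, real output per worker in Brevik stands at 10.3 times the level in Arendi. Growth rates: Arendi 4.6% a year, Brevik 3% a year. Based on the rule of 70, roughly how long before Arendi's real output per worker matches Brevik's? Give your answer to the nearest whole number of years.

147 years

What matters is the difference: 1.6 pp.
Rule of 70 on the gap: the ratio halves every 70/1.6 ≈ 43.75 years.
A 10.3 times gap takes log₂(10.3) ≈ 3.36 halvings to close: 3.36 × 43.75 ≈ 147 years.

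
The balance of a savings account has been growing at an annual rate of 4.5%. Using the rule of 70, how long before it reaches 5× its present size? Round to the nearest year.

One doubling takes 70/4.5 = 15.56 years.
5× is log₂ 5 ≈ 2.32 doublings, so ≈ 2.32 × 15.56 = 36 years.

about 36 years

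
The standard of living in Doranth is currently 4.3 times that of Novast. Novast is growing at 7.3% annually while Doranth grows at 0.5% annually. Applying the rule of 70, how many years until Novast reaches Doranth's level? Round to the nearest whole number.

Novast gains on Doranth at 7.3% − 0.5% = 6.8 points a year.
At that relative rate the gap halves every 70/6.8 ≈ 10.29 years.
A 4.3 times gap takes log₂(4.3) ≈ 2.10 halvings to close: 2.10 × 10.29 ≈ 22 years.

around 22 years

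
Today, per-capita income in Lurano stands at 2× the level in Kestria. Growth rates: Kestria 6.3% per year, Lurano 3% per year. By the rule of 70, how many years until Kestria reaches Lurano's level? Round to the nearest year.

21 years

What matters is the difference: 3.3 pp.
Rule of 70 on the gap: the ratio halves every 70/3.3 ≈ 21.21 years.
A 2× gap closes after 1 halving: 1 × 21.21 ≈ 21 years.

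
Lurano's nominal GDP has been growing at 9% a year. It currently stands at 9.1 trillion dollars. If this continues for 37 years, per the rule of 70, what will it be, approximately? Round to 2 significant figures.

approximately 250 trillion dollars

It doubles every 70/9 ≈ 7.78 years, so 37 years is 4.76 doublings.
2^4.76 ≈ 27.10; 9.1 × 27.10 ≈ 250 trillion dollars.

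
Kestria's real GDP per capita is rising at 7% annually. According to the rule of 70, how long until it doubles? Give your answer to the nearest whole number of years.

approximately 10 years

70/7 ≈ 10.00, so it doubles roughly every 10 years.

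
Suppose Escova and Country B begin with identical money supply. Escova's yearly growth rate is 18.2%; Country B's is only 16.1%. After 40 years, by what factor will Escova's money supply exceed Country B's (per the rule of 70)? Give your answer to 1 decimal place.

Only the 2.1-point difference matters.
70/2.1 ≈ 33.33 years per doubling of the ratio; 40 years gives 1.20 doublings, so ≈ 2.3×.

roughly 2.3 times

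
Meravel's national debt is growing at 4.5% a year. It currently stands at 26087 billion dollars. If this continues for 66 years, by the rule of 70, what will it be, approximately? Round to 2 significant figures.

It doubles every 70/4.5 ≈ 15.56 years, so 66 years is 4.24 doublings.
2^4.24 ≈ 18.90; 26087 × 18.90 ≈ 490000 billion dollars.

around 490000 billion dollars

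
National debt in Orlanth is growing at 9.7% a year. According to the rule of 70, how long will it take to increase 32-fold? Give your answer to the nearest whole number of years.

Doubling time ≈ 70/9.7 = 7.22 years.
32 = 2^5, so 5 doublings → 36 years.

about 36 years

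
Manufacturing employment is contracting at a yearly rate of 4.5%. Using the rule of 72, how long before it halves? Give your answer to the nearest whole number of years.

Halving time ≈ 72 / 4.5 = 16.00 → 16 years.

approximately 16 years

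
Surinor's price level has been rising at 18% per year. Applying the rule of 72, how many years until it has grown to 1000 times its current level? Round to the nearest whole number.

40 years

At 18% it doubles every 72/18 ≈ 4.00 years.
1000× is log₂ 1000 ≈ 9.97 doublings, so ≈ 9.97 × 4.00 = 40 years.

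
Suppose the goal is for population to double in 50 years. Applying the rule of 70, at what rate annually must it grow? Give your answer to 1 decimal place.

approximately 1.4% annually

70 / 50 ≈ 1.40, so about 1.4% annually.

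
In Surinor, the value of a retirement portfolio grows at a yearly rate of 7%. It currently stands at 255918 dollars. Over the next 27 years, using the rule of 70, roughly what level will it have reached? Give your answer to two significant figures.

It doubles every 70/7 ≈ 10.00 years, so 27 years is 2.70 doublings.
2^2.70 ≈ 6.50; 255918 × 6.50 ≈ 1700000 dollars.

about 1700000 dollars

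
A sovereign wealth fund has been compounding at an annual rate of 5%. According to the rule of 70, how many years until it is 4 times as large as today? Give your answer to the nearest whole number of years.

One doubling takes 70/5 = 14.00 years.
4× is 2 doublings, so 2 × 14.00 ≈ 28 years.

approximately 28 years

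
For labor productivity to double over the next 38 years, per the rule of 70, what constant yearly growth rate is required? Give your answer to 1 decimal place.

70 / 38 ≈ 1.84, so about 1.8% per year.

around 1.8% per year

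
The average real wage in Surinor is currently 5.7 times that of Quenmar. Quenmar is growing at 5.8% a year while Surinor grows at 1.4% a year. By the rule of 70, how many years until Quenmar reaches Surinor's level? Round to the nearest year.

around 40 years

Quenmar gains on Surinor at 5.8% − 1.4% = 4.4 points a year.
At that relative rate the gap halves every 70/4.4 ≈ 15.91 years.
A 5.7 times gap takes log₂(5.7) ≈ 2.51 halvings to close: 2.51 × 15.91 ≈ 40 years.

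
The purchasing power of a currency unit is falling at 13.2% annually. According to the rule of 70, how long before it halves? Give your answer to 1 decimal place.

Halving time ≈ 70 / 13.2 = 5.30 → 5.3 years.

5.3 years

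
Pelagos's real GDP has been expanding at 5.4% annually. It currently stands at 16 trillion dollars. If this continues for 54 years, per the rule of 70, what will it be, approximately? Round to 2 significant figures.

290 trillion dollars

Doubling time ≈ 70/5.4 = 12.96 years.
54 years is 54/12.96 ≈ 4.17 doublings, a factor of 2^4.17 ≈ 18.00.
16 × 18.00 ≈ 290 trillion dollars.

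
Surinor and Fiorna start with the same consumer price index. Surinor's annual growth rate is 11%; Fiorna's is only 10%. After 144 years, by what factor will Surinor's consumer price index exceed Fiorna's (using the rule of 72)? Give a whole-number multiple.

≈ 4 times

Rate gap = 11% − 10% = 1 point.
The ratio doubles every 72/1 ≈ 72.00 years.
144/72.00 ≈ 2.00 doublings → ratio ≈ 2^2.00 ≈ 4.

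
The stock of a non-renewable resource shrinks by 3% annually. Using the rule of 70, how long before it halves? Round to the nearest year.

about 23 years

Halving time ≈ 70 / 3 = 23.33 → 23 years.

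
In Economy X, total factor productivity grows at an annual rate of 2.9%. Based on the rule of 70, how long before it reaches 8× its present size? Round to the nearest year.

One doubling takes 70/2.9 = 24.14 years.
8 = 2^3, so 3 doublings → 72 years.

about 72 years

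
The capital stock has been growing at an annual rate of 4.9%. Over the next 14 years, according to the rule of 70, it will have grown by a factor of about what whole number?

At 4.9% one doubling takes ≈ 14.29 years; 14 years is 1 of them, so ×2.

about 2 times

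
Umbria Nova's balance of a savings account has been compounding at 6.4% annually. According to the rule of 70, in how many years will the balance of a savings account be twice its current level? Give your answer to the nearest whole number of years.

about 11 years

At 6.4%, doubling takes about 70/6.4 = 10.94 years.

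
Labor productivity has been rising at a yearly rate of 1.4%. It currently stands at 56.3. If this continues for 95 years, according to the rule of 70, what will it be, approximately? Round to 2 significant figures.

around 210

It doubles every 70/1.4 ≈ 50.00 years, so 95 years is 1.90 doublings.
2^1.90 ≈ 3.73; 56.3 × 3.73 ≈ 210.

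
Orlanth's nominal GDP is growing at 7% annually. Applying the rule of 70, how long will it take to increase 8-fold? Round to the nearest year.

≈ 30 years

At 7% it doubles every 70/7 ≈ 10.00 years.
8× is 3 doublings, so 3 × 10.00 ≈ 30 years.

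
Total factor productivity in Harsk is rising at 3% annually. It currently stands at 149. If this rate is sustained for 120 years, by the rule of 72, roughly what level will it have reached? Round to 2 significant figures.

Doubling time ≈ 72/3 = 24.00 years.
120 years is 120/24.00 ≈ 5.00 doublings, a factor of 2^5.00 ≈ 32.00.
149 × 32.00 ≈ 4800.

approximately 4800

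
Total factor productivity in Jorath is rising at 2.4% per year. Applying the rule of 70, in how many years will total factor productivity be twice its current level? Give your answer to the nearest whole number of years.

Doubling time ≈ 70 / 2.4 = 29.17 years.

roughly 29 years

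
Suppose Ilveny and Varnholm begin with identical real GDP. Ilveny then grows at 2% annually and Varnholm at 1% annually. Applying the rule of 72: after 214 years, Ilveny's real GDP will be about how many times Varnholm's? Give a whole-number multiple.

Ilveny pulls ahead at 1 pp per year, so the ratio doubles every 72/1 ≈ 72.00 years.
In 214 years that's 2.97 doublings: 2^2.97 ≈ 8.

about 8 times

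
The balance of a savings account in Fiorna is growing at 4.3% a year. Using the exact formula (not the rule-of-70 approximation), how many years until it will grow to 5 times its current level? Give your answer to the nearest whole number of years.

t = ln(5) / ln(1 + 0.043) = 1.6094 / 0.042101 ≈ 38.23.
≈ 38 years.

38 years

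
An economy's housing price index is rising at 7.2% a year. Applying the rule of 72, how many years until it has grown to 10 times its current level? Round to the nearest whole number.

One doubling takes 72/7.2 = 10.00 years.
Reaching 10× takes log₂(10) ≈ 3.32 doublings.
3.32 × 10.00 ≈ 33 years.

around 33 years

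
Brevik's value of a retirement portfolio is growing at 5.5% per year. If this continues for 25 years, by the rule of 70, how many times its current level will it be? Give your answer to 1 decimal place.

Doubles every ≈ 12.73 years (70/5.5).
25 years is 1.96 doublings; 2^1.96 ≈ 3.9×.

around 3.9 times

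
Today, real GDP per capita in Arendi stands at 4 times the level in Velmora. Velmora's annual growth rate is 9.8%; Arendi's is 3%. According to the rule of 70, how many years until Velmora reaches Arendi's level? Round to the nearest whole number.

What matters is the difference: 6.8 pp.
Rule of 70 on the gap: the ratio halves every 70/6.8 ≈ 10.29 years.
A 4 times gap closes after 2 halvings: 2 × 10.29 ≈ 21 years.

approximately 21 years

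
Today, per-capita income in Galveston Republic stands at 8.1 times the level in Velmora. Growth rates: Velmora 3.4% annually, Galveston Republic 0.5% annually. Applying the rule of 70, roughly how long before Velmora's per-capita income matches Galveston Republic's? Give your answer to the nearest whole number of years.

≈ 73 years

What matters is the difference: 2.9 pp.
Rule of 70 on the gap: the ratio halves every 70/2.9 ≈ 24.14 years.
An 8.1 times gap takes log₂(8.1) ≈ 3.02 halvings to close: 3.02 × 24.14 ≈ 73 years.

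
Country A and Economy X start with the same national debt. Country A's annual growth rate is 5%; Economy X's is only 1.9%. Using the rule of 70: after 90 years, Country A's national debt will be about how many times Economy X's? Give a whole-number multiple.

around 16 times

Country A pulls ahead at 3.1 pp per year, so the ratio doubles every 70/3.1 ≈ 22.58 years.
In 90 years that's 3.99 doublings: 2^3.99 ≈ 16.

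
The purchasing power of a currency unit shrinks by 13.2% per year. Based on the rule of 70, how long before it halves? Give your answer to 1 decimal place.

The rule works in reverse for decay: 70/13.2 ≈ 5.30 years to halve.

roughly 5.3 years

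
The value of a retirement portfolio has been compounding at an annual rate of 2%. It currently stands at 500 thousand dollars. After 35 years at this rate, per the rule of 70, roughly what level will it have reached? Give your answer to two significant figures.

1000 thousand dollars

Doubling time ≈ 70/2 = 35.00 years.
35 years is 35/35.00 ≈ 1.00 doublings, a factor of 2^1.00 ≈ 2.00.
500 × 2.00 ≈ 1000 thousand dollars.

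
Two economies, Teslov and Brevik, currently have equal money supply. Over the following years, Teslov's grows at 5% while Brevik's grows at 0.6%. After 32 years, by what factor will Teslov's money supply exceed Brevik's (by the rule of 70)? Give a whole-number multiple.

around 4 times

Teslov pulls ahead at 4.4 pp per year, so the ratio doubles every 70/4.4 ≈ 15.91 years.
In 32 years that's 2.01 doublings: 2^2.01 ≈ 4.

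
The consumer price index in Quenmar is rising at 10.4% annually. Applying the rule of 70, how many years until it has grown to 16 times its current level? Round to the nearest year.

≈ 27 years

At 10.4% it doubles every 70/10.4 ≈ 6.73 years.
16 = 2^4, so 4 doublings → 27 years.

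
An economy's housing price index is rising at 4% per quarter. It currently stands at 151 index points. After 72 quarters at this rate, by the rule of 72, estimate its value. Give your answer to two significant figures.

≈ 2400 index points

It doubles every 72/4 ≈ 18.00 quarters, so 72 quarters is 4.00 doublings.
2^4.00 ≈ 16.00; 151 × 16.00 ≈ 2400 index points.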